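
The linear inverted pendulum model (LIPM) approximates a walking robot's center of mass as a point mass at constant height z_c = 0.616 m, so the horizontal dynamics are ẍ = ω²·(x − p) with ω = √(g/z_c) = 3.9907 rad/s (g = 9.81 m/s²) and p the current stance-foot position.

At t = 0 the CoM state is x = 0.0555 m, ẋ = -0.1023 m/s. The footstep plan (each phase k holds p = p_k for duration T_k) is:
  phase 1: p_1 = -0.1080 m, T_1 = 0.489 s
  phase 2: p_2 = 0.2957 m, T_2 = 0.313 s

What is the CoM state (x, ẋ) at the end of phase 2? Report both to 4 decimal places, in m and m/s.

x = 1.2298, ẋ = 4.1589

phase 1: p=-0.1080, T=0.489, ωT=1.951452, cosh=3.590485, sinh=3.448418; start (x,ẋ)=(0.055500, -0.102300) → end (x,ẋ)=(0.390646, 1.882715)
phase 2: p=0.2957, T=0.313, ωT=1.249089, cosh=1.886965, sinh=1.600200; start (x,ẋ)=(0.390646, 1.882715) → end (x,ẋ)=(1.229794, 4.158932)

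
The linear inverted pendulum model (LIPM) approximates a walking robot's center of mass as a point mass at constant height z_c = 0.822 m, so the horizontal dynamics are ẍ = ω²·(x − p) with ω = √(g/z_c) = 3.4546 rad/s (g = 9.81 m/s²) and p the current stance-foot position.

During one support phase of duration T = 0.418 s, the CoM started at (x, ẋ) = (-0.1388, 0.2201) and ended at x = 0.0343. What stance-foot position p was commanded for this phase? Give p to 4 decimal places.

p = -0.1757

ωT = 3.4546·0.418 = 1.444023; cosh(ωT) = 2.236843, sinh(ωT) = 2.000866
x(T) = p + (x₀−p)·cosh(ωT) + (ẋ₀/ω)·sinh(ωT) ⇒ p·(1 − cosh) = x(T) − x₀·cosh − (ẋ₀/ω)·sinh
numerator   = 0.0343 − (-0.1388)·2.236843 − (0.2201/3.4546)·2.000866 = 0.217294
denominator = 1 − 2.236843 = -1.236843
p = 0.217294 / -1.236843 = -0.1757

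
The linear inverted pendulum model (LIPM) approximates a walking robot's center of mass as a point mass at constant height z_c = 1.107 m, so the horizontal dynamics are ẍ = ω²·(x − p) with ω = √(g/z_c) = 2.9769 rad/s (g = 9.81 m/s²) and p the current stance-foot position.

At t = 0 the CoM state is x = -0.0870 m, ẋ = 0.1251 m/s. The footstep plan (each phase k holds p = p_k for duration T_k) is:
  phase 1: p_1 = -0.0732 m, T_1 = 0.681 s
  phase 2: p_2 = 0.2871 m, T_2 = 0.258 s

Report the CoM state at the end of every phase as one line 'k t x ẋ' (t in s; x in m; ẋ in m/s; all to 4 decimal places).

1 0.6810 0.0303 0.3299
2 0.9390 0.0445 -0.2145

phase 1: p=-0.0732, T=0.681, ωT=2.027269, cosh=3.862507, sinh=3.730813; start (x,ẋ)=(-0.087000, 0.125100) → end (x,ẋ)=(0.030280, 0.329933)
phase 2: p=0.2871, T=0.258, ωT=0.768040, cosh=1.309730, sinh=0.845808; start (x,ẋ)=(0.030280, 0.329933) → end (x,ẋ)=(0.044477, -0.214521)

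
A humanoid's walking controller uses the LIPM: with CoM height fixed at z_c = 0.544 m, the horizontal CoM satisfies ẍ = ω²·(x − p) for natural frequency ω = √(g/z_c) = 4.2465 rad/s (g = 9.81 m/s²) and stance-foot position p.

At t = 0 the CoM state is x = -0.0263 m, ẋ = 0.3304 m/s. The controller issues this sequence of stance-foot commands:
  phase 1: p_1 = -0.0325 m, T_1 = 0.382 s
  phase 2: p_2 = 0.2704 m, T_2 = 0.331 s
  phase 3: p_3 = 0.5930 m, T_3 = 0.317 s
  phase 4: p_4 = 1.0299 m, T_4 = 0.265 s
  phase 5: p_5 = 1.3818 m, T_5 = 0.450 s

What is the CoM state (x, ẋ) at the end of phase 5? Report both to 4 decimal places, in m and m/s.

phase 1: p=-0.0325, T=0.382, ωT=1.622163, cosh=2.630752, sinh=2.433280; start (x,ẋ)=(-0.026300, 0.330400) → end (x,ẋ)=(0.173133, 0.933264)
phase 2: p=0.2704, T=0.331, ωT=1.405592, cosh=2.161580, sinh=1.916358; start (x,ẋ)=(0.173133, 0.933264) → end (x,ẋ)=(0.481312, 1.225782)
phase 3: p=0.5930, T=0.317, ωT=1.346140, cosh=2.051405, sinh=1.791162; start (x,ẋ)=(0.481312, 1.225782) → end (x,ẋ)=(0.880914, 1.665057)
phase 4: p=1.0299, T=0.265, ωT=1.125323, cosh=1.702879, sinh=1.378331; start (x,ẋ)=(0.880914, 1.665057) → end (x,ẋ)=(1.316640, 1.963363)
phase 5: p=1.3818, T=0.450, ωT=1.910925, cosh=3.453641, sinh=3.305697; start (x,ẋ)=(1.316640, 1.963363) → end (x,ẋ)=(2.685144, 5.866055)

x = 2.6851, ẋ = 5.8661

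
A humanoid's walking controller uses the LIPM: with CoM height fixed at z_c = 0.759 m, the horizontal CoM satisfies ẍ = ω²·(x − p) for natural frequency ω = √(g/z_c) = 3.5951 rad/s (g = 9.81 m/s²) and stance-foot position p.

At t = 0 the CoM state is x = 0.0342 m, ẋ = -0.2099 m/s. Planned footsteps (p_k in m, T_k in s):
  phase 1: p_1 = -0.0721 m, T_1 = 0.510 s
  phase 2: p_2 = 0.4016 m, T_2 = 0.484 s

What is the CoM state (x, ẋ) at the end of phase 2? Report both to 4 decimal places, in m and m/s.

x = -0.1332, ẋ = -1.6404

phase 1: p=-0.0721, T=0.510, ωT=1.833501, cosh=3.207801, sinh=3.047948; start (x,ẋ)=(0.034200, -0.209900) → end (x,ẋ)=(0.090935, 0.491484)
phase 2: p=0.4016, T=0.484, ωT=1.740028, cosh=2.936510, sinh=2.760995; start (x,ẋ)=(0.090935, 0.491484) → end (x,ẋ)=(-0.133218, -1.640432)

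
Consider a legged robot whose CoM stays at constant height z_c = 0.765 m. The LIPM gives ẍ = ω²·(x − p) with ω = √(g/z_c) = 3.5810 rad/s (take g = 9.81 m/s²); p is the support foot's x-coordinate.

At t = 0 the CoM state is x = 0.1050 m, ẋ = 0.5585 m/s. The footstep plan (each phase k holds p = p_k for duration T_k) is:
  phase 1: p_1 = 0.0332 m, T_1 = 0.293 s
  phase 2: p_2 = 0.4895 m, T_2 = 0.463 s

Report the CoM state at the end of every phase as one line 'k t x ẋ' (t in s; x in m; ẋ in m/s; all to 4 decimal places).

1 0.2930 0.3436 1.2173
2 0.7560 0.9525 1.9895

phase 1: p=0.0332, T=0.293, ωT=1.049233, cosh=1.602833, sinh=1.252627; start (x,ẋ)=(0.105000, 0.558500) → end (x,ẋ)=(0.343646, 1.217253)
phase 2: p=0.4895, T=0.463, ωT=1.658003, cosh=2.719669, sinh=2.529150; start (x,ẋ)=(0.343646, 1.217253) → end (x,ẋ)=(0.952532, 1.989538)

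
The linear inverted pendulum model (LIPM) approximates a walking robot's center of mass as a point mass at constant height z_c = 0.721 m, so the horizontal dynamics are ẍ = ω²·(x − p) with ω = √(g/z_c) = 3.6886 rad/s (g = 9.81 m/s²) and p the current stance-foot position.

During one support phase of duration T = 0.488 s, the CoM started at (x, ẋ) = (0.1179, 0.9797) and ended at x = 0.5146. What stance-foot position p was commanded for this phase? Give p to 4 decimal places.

ωT = 3.6886·0.488 = 1.800037; cosh(ωT) = 3.107581, sinh(ωT) = 2.942289
x(T) = p + (x₀−p)·cosh(ωT) + (ẋ₀/ω)·sinh(ωT) ⇒ p·(1 − cosh) = x(T) − x₀·cosh − (ẋ₀/ω)·sinh
numerator   = 0.5146 − (0.1179)·3.107581 − (0.9797/3.6886)·2.942289 = -0.633262
denominator = 1 − 3.107581 = -2.107581
p = -0.633262 / -2.107581 = 0.3005

p = 0.3005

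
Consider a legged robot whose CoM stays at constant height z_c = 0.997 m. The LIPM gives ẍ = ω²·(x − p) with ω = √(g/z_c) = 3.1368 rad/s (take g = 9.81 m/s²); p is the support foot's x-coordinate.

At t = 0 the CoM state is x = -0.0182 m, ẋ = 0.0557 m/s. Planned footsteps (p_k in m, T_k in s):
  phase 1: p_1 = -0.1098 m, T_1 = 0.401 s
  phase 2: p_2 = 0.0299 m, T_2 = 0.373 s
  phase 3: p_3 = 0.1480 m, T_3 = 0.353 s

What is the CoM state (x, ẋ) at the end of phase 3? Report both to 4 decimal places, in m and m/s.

x = 1.1382, ẋ = 3.2665

phase 1: p=-0.1098, T=0.401, ωT=1.257857, cosh=1.901068, sinh=1.616806; start (x,ẋ)=(-0.018200, 0.055700) → end (x,ẋ)=(0.093047, 0.570448)
phase 2: p=0.0299, T=0.373, ωT=1.170026, cosh=1.766218, sinh=1.455859; start (x,ẋ)=(0.093047, 0.570448) → end (x,ẋ)=(0.406190, 1.295913)
phase 3: p=0.1480, T=0.353, ωT=1.107290, cosh=1.678300, sinh=1.347847; start (x,ẋ)=(0.406190, 1.295913) → end (x,ẋ)=(1.138159, 3.266538)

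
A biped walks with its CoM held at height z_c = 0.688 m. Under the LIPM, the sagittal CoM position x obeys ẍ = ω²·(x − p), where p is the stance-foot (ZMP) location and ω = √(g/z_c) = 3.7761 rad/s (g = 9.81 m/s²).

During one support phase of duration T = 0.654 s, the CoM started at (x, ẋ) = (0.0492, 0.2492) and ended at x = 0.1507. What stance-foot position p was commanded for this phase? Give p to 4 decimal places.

p = 0.1069

ωT = 3.7761·0.654 = 2.469569; cosh(ωT) = 5.950989, sinh(ωT) = 5.866368
x(T) = p + (x₀−p)·cosh(ωT) + (ẋ₀/ω)·sinh(ωT) ⇒ p·(1 − cosh) = x(T) − x₀·cosh − (ẋ₀/ω)·sinh
numerator   = 0.1507 − (0.0492)·5.950989 − (0.2492/3.7761)·5.866368 = -0.529234
denominator = 1 − 5.950989 = -4.950989
p = -0.529234 / -4.950989 = 0.1069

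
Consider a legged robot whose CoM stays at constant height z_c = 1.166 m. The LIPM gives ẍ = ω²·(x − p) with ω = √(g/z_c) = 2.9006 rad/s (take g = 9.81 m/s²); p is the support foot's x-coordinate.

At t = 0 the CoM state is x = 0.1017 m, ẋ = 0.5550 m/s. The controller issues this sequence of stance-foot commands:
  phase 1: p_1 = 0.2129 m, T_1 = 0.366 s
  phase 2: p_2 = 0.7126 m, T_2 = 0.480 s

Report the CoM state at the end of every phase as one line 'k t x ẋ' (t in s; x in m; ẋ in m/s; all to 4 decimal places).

1 0.3660 0.2764 0.4878
2 0.8460 0.0983 -1.3463

phase 1: p=0.2129, T=0.366, ωT=1.061620, cosh=1.618472, sinh=1.272577; start (x,ẋ)=(0.101700, 0.555000) → end (x,ẋ)=(0.276420, 0.487787)
phase 2: p=0.7126, T=0.480, ωT=1.392288, cosh=2.136276, sinh=1.887770; start (x,ẋ)=(0.276420, 0.487787) → end (x,ẋ)=(0.098261, -1.346327)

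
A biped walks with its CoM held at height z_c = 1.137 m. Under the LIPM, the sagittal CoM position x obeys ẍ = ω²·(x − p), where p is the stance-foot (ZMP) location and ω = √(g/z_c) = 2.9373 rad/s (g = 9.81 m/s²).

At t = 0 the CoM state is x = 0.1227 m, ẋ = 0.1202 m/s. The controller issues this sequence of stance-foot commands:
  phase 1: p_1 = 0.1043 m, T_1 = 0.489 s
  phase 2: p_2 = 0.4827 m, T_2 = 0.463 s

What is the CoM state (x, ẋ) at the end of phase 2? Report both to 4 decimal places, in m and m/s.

phase 1: p=0.1043, T=0.489, ωT=1.436340, cosh=2.221536, sinh=1.983739; start (x,ẋ)=(0.122700, 0.120200) → end (x,ẋ)=(0.226355, 0.374242)
phase 2: p=0.4827, T=0.463, ωT=1.359970, cosh=2.076372, sinh=1.819704; start (x,ẋ)=(0.226355, 0.374242) → end (x,ẋ)=(0.182281, -0.593103)

x = 0.1823, ẋ = -0.5931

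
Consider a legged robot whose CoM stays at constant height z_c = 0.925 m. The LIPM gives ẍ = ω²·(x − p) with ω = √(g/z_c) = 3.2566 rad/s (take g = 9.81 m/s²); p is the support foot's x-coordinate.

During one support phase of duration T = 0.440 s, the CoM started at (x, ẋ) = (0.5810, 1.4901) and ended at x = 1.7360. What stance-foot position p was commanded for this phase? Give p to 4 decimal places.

p = 0.3745

ωT = 3.2566·0.440 = 1.432904; cosh(ωT) = 2.214733, sinh(ωT) = 1.976118
x(T) = p + (x₀−p)·cosh(ωT) + (ẋ₀/ω)·sinh(ωT) ⇒ p·(1 − cosh) = x(T) − x₀·cosh − (ẋ₀/ω)·sinh
numerator   = 1.7360 − (0.5810)·2.214733 − (1.4901/3.2566)·1.976118 = -0.454959
denominator = 1 − 2.214733 = -1.214733
p = -0.454959 / -1.214733 = 0.3745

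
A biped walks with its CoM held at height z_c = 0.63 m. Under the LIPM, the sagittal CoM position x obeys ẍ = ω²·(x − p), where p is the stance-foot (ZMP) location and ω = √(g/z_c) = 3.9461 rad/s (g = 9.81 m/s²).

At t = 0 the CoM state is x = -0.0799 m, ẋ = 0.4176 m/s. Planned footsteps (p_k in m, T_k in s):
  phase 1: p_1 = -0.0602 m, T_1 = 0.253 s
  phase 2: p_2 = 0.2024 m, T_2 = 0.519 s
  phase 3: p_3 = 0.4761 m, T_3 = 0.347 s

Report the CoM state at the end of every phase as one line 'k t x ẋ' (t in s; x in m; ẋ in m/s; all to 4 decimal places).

1 0.2530 0.0335 0.5524
2 0.7720 0.0706 -0.3630
3 1.1190 -0.5420 -3.7029

phase 1: p=-0.0602, T=0.253, ωT=0.998363, cosh=1.541159, sinh=1.172677; start (x,ẋ)=(-0.079900, 0.417600) → end (x,ẋ)=(0.033539, 0.552426)
phase 2: p=0.2024, T=0.519, ωT=2.048026, cosh=3.940785, sinh=3.811796; start (x,ẋ)=(0.033539, 0.552426) → end (x,ẋ)=(0.070579, -0.362969)
phase 3: p=0.4761, T=0.347, ωT=1.369297, cosh=2.093435, sinh=1.839149; start (x,ẋ)=(0.070579, -0.362969) → end (x,ẋ)=(-0.541999, -3.702904)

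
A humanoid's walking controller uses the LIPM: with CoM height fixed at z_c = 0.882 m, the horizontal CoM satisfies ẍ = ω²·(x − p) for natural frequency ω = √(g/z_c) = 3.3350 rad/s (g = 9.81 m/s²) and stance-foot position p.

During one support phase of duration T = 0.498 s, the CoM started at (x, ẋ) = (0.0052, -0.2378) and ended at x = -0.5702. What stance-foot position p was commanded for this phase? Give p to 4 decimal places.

p = 0.2337

ωT = 3.3350·0.498 = 1.660830; cosh(ωT) = 2.726830, sinh(ωT) = 2.536848
x(T) = p + (x₀−p)·cosh(ωT) + (ẋ₀/ω)·sinh(ωT) ⇒ p·(1 − cosh) = x(T) − x₀·cosh − (ẋ₀/ω)·sinh
numerator   = -0.5702 − (0.0052)·2.726830 − (-0.2378/3.3350)·2.536848 = -0.403491
denominator = 1 − 2.726830 = -1.726830
p = -0.403491 / -1.726830 = 0.2337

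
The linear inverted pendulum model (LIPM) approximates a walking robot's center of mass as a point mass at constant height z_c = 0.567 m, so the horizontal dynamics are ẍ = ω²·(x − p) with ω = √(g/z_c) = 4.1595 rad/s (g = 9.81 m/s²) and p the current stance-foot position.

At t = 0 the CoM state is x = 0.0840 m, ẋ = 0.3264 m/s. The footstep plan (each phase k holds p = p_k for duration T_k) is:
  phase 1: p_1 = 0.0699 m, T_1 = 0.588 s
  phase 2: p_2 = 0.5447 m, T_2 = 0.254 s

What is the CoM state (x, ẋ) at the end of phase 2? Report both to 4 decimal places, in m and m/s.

phase 1: p=0.0699, T=0.588, ωT=2.445786, cosh=5.813137, sinh=5.726479; start (x,ẋ)=(0.084000, 0.326400) → end (x,ẋ)=(0.601228, 2.233260)
phase 2: p=0.5447, T=0.254, ωT=1.056513, cosh=1.611995, sinh=1.264329; start (x,ẋ)=(0.601228, 2.233260) → end (x,ẋ)=(1.314648, 3.897281)

x = 1.3146, ẋ = 3.8973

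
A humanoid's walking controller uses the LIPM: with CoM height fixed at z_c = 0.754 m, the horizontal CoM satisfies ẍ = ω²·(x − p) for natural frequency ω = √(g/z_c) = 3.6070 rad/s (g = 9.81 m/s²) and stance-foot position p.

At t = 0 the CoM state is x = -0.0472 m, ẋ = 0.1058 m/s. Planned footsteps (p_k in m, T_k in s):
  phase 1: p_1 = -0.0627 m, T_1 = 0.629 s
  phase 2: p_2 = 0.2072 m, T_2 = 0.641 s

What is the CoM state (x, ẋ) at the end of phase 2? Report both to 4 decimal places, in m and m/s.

phase 1: p=-0.0627, T=0.629, ωT=2.268803, cosh=4.885629, sinh=4.782193; start (x,ẋ)=(-0.047200, 0.105800) → end (x,ẋ)=(0.153298, 0.784265)
phase 2: p=0.2072, T=0.641, ωT=2.312087, cosh=5.097263, sinh=4.998209; start (x,ẋ)=(0.153298, 0.784265) → end (x,ẋ)=(1.019200, 3.025826)

x = 1.0192, ẋ = 3.0258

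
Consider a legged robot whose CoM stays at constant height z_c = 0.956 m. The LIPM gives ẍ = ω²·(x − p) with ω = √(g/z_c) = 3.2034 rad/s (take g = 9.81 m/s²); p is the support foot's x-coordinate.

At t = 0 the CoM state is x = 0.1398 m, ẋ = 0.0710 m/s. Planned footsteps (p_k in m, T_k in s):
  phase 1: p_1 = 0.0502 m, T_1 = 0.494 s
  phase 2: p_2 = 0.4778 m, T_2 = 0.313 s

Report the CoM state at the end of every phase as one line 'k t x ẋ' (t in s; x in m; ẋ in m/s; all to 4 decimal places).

phase 1: p=0.0502, T=0.494, ωT=1.582480, cosh=2.536237, sinh=2.330772; start (x,ẋ)=(0.139800, 0.071000) → end (x,ẋ)=(0.329106, 0.849062)
phase 2: p=0.4778, T=0.313, ωT=1.002664, cosh=1.546217, sinh=1.179316; start (x,ẋ)=(0.329106, 0.849062) → end (x,ẋ)=(0.560465, 0.751094)

1 0.4940 0.3291 0.8491
2 0.8070 0.5605 0.7511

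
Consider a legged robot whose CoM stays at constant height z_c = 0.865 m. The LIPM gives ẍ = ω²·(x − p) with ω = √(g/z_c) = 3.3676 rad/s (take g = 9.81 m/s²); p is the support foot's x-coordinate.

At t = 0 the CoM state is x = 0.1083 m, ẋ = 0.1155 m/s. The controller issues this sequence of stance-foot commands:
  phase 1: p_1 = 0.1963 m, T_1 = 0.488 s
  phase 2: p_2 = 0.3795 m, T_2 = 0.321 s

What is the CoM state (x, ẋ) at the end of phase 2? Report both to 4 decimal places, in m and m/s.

phase 1: p=0.1963, T=0.488, ωT=1.643389, cosh=2.682996, sinh=2.489673; start (x,ẋ)=(0.108300, 0.115500) → end (x,ẋ)=(0.045586, -0.427925)
phase 2: p=0.3795, T=0.321, ωT=1.081000, cosh=1.643440, sinh=1.304184; start (x,ẋ)=(0.045586, -0.427925) → end (x,ẋ)=(-0.334993, -2.169812)

x = -0.3350, ẋ = -2.1698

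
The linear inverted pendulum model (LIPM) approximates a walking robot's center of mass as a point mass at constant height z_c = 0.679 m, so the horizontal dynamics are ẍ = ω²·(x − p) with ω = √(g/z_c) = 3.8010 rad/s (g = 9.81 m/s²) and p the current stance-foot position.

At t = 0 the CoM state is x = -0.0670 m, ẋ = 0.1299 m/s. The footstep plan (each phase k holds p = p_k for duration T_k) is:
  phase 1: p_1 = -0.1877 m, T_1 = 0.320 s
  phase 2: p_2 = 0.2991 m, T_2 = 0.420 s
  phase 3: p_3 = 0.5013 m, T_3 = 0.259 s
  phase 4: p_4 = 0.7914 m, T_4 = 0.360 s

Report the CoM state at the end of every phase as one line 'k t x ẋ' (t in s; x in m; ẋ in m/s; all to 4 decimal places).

phase 1: p=-0.1877, T=0.320, ωT=1.216320, cosh=1.835532, sinh=1.539214; start (x,ẋ)=(-0.067000, 0.129900) → end (x,ẋ)=(0.086452, 0.944597)
phase 2: p=0.2991, T=0.420, ωT=1.596420, cosh=2.568976, sinh=2.366356; start (x,ẋ)=(0.086452, 0.944597) → end (x,ẋ)=(0.340881, 0.513979)
phase 3: p=0.5013, T=0.259, ωT=0.984459, cosh=1.525002, sinh=1.151361; start (x,ẋ)=(0.340881, 0.513979) → end (x,ẋ)=(0.412350, 0.081774)
phase 4: p=0.7914, T=0.360, ωT=1.368360, cosh=2.091713, sinh=1.837189; start (x,ẋ)=(0.412350, 0.081774) → end (x,ẋ)=(0.038062, -2.475915)

1 0.3200 0.0865 0.9446
2 0.7400 0.3409 0.5140
3 0.9990 0.4124 0.0818
4 1.3590 0.0381 -2.4759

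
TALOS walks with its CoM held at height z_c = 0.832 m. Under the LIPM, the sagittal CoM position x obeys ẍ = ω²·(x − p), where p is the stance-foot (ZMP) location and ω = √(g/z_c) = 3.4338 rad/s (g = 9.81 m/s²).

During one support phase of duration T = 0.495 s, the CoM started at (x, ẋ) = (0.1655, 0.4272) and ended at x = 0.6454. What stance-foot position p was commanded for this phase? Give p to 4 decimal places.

ωT = 3.4338·0.495 = 1.699731; cosh(ωT) = 2.827604, sinh(ωT) = 2.644871
x(T) = p + (x₀−p)·cosh(ωT) + (ẋ₀/ω)·sinh(ωT) ⇒ p·(1 − cosh) = x(T) − x₀·cosh − (ẋ₀/ω)·sinh
numerator   = 0.6454 − (0.1655)·2.827604 − (0.4272/3.4338)·2.644871 = -0.151618
denominator = 1 − 2.827604 = -1.827604
p = -0.151618 / -1.827604 = 0.0830

p = 0.0830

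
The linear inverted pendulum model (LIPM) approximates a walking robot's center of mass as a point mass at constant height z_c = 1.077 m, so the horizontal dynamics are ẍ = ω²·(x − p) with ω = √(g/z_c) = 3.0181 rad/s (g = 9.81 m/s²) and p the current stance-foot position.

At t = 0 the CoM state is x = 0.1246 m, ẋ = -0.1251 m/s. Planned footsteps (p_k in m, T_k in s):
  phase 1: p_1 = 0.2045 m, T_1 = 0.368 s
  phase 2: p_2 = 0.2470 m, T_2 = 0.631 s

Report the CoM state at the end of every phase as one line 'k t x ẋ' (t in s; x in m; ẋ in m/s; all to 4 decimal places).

phase 1: p=0.2045, T=0.368, ωT=1.110661, cosh=1.682853, sinh=1.353511; start (x,ẋ)=(0.124600, -0.125100) → end (x,ẋ)=(0.013937, -0.536919)
phase 2: p=0.2470, T=0.631, ωT=1.904421, cosh=3.432214, sinh=3.283305; start (x,ẋ)=(0.013937, -0.536919) → end (x,ẋ)=(-1.137021, -4.152321)

1 0.3680 0.0139 -0.5369
2 0.9990 -1.1370 -4.1523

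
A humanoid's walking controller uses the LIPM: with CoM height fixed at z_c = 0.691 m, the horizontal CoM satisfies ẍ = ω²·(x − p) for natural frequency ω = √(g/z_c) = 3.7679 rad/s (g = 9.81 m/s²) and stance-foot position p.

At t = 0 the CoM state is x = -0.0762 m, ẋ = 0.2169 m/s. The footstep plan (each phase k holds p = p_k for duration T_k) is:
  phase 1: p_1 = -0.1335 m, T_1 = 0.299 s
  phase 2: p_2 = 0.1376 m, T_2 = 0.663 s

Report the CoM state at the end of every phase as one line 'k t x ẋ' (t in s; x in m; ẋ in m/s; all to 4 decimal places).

1 0.2990 0.0436 0.6678
2 0.9620 0.6328 1.9497

phase 1: p=-0.1335, T=0.299, ωT=1.126602, cosh=1.704644, sinh=1.380511; start (x,ẋ)=(-0.076200, 0.216900) → end (x,ẋ)=(0.043646, 0.667791)
phase 2: p=0.1376, T=0.663, ωT=2.498118, cosh=6.120912, sinh=6.038672; start (x,ẋ)=(0.043646, 0.667791) → end (x,ẋ)=(0.632756, 1.949732)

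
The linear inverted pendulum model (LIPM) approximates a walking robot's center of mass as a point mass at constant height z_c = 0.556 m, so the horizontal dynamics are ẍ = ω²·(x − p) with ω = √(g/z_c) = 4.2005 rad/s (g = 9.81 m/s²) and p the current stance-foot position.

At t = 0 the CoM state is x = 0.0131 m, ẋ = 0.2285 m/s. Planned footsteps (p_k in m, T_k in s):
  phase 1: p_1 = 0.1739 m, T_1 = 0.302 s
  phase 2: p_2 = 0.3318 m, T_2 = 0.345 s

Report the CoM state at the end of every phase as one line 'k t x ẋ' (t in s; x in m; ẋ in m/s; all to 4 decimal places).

1 0.3020 -0.0455 -0.6675
2 0.6470 -0.8359 -4.6895

phase 1: p=0.1739, T=0.302, ωT=1.268551, cosh=1.918468, sinh=1.637229; start (x,ẋ)=(0.013100, 0.228500) → end (x,ẋ)=(-0.045527, -0.667481)
phase 2: p=0.3318, T=0.345, ωT=1.449172, cosh=2.247176, sinh=2.012412; start (x,ẋ)=(-0.045527, -0.667481) → end (x,ẋ)=(-0.835903, -4.689545)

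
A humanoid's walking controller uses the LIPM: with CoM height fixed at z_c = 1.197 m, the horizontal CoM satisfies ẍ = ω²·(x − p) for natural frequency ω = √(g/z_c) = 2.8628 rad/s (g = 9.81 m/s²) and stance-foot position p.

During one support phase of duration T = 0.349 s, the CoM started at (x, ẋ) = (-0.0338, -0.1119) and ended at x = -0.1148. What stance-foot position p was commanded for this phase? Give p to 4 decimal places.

p = 0.0310

ωT = 2.8628·0.349 = 0.999117; cosh(ωT) = 1.542044, sinh(ωT) = 1.173839
x(T) = p + (x₀−p)·cosh(ωT) + (ẋ₀/ω)·sinh(ωT) ⇒ p·(1 − cosh) = x(T) − x₀·cosh − (ẋ₀/ω)·sinh
numerator   = -0.1148 − (-0.0338)·1.542044 − (-0.1119/2.8628)·1.173839 = -0.016796
denominator = 1 − 1.542044 = -0.542044
p = -0.016796 / -0.542044 = 0.0310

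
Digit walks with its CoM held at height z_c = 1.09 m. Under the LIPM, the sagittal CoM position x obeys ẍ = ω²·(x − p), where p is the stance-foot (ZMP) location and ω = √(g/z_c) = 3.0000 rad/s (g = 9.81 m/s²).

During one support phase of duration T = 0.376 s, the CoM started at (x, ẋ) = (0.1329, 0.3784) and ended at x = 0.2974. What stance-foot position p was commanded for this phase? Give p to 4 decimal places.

ωT = 3.0000·0.376 = 1.128000; cosh(ωT) = 1.706576, sinh(ωT) = 1.382896
x(T) = p + (x₀−p)·cosh(ωT) + (ẋ₀/ω)·sinh(ωT) ⇒ p·(1 − cosh) = x(T) − x₀·cosh − (ẋ₀/ω)·sinh
numerator   = 0.2974 − (0.1329)·1.706576 − (0.3784/3.0000)·1.382896 = -0.103833
denominator = 1 − 1.706576 = -0.706576
p = -0.103833 / -0.706576 = 0.1470

p = 0.1470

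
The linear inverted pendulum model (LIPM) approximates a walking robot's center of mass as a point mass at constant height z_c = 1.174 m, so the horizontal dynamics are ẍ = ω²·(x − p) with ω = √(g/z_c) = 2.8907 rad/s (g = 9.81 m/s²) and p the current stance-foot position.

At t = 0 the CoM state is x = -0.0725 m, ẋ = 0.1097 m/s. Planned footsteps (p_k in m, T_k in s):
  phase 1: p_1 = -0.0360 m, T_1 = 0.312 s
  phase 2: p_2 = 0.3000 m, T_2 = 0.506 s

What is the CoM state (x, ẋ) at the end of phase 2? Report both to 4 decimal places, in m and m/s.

x = -0.4601, ẋ = -1.9519

phase 1: p=-0.0360, T=0.312, ωT=0.901898, cosh=1.435038, sinh=1.029239; start (x,ẋ)=(-0.072500, 0.109700) → end (x,ẋ)=(-0.049320, 0.048828)
phase 2: p=0.3000, T=0.506, ωT=1.462694, cosh=2.274594, sinh=2.042982; start (x,ẋ)=(-0.049320, 0.048828) → end (x,ẋ)=(-0.460052, -1.951897)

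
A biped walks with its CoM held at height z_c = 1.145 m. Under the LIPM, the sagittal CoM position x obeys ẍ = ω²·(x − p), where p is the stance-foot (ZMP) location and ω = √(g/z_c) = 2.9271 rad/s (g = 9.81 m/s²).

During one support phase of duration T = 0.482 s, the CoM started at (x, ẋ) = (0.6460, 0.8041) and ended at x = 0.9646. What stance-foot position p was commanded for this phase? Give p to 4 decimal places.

ωT = 2.9271·0.482 = 1.410862; cosh(ωT) = 2.171711, sinh(ωT) = 1.927778
x(T) = p + (x₀−p)·cosh(ωT) + (ẋ₀/ω)·sinh(ωT) ⇒ p·(1 − cosh) = x(T) − x₀·cosh − (ẋ₀/ω)·sinh
numerator   = 0.9646 − (0.6460)·2.171711 − (0.8041/2.9271)·1.927778 = -0.967903
denominator = 1 − 2.171711 = -1.171711
p = -0.967903 / -1.171711 = 0.8261

p = 0.8261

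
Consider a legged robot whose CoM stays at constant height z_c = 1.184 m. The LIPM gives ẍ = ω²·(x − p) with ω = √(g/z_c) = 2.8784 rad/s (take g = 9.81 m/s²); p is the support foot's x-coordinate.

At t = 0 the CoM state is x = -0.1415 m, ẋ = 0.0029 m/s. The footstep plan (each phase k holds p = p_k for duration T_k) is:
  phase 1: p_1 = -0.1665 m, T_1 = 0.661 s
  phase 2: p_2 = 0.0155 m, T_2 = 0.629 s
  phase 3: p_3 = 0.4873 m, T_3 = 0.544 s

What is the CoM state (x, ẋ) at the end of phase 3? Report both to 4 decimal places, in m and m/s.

phase 1: p=-0.1665, T=0.661, ωT=1.902622, cosh=3.426314, sinh=3.277137; start (x,ẋ)=(-0.141500, 0.002900) → end (x,ẋ)=(-0.077540, 0.245759)
phase 2: p=0.0155, T=0.629, ωT=1.810514, cosh=3.138578, sinh=2.975008; start (x,ẋ)=(-0.077540, 0.245759) → end (x,ẋ)=(-0.022507, -0.025396)
phase 3: p=0.4873, T=0.544, ωT=1.565850, cosh=2.497825, sinh=2.288915; start (x,ẋ)=(-0.022507, -0.025396) → end (x,ẋ)=(-0.806304, -3.422253)

x = -0.8063, ẋ = -3.4223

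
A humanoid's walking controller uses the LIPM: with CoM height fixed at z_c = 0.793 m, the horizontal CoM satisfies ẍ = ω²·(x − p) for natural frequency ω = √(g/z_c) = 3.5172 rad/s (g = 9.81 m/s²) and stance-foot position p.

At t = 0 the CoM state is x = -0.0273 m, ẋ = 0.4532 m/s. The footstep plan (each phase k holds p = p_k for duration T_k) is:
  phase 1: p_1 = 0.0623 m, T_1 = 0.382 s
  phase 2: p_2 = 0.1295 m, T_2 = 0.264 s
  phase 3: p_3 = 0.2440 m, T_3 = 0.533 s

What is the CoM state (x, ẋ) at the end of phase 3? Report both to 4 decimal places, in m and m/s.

phase 1: p=0.0623, T=0.382, ωT=1.343570, cosh=2.046808, sinh=1.785895; start (x,ẋ)=(-0.027300, 0.453200) → end (x,ẋ)=(0.109023, 0.364804)
phase 2: p=0.1295, T=0.264, ωT=0.928541, cosh=1.462972, sinh=1.067842; start (x,ẋ)=(0.109023, 0.364804) → end (x,ẋ)=(0.210300, 0.456791)
phase 3: p=0.2440, T=0.533, ωT=1.874668, cosh=3.336029, sinh=3.182623; start (x,ẋ)=(0.210300, 0.456791) → end (x,ẋ)=(0.544912, 1.146627)

x = 0.5449, ẋ = 1.1466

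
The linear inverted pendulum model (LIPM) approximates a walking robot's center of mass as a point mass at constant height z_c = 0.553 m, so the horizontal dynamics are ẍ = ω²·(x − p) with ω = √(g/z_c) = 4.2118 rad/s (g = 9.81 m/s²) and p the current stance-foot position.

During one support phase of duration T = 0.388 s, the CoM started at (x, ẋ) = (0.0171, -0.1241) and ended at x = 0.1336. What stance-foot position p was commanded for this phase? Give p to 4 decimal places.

ωT = 4.2118·0.388 = 1.634178; cosh(ωT) = 2.660179, sinh(ωT) = 2.465066
x(T) = p + (x₀−p)·cosh(ωT) + (ẋ₀/ω)·sinh(ωT) ⇒ p·(1 − cosh) = x(T) − x₀·cosh − (ẋ₀/ω)·sinh
numerator   = 0.1336 − (0.0171)·2.660179 − (-0.1241/4.2118)·2.465066 = 0.160744
denominator = 1 − 2.660179 = -1.660179
p = 0.160744 / -1.660179 = -0.0968

p = -0.0968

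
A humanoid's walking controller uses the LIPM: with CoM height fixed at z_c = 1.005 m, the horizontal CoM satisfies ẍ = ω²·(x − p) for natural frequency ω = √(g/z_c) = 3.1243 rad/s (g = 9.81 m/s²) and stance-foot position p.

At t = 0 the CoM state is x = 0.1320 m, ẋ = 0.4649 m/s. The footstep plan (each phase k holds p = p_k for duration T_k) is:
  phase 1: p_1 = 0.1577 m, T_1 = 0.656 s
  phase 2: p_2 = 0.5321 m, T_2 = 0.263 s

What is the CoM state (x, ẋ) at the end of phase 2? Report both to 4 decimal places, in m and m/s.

x = 1.1060, ẋ = 2.3382

phase 1: p=0.1577, T=0.656, ωT=2.049541, cosh=3.946564, sinh=3.817770; start (x,ẋ)=(0.132000, 0.464900) → end (x,ẋ)=(0.624363, 1.528212)
phase 2: p=0.5321, T=0.263, ωT=0.821691, cosh=1.357015, sinh=0.917327; start (x,ẋ)=(0.624363, 1.528212) → end (x,ẋ)=(1.106001, 2.338231)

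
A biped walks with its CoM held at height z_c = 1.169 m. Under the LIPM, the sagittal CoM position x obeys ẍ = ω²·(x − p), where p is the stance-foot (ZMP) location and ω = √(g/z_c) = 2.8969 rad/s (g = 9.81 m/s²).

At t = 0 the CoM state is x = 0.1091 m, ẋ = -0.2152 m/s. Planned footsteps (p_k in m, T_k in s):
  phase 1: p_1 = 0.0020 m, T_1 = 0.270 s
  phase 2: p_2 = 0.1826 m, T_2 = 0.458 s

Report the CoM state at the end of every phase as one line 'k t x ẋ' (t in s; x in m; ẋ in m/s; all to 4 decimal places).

1 0.2700 0.0794 -0.0163
2 0.7280 -0.0355 -0.5568

phase 1: p=0.0020, T=0.270, ωT=0.782163, cosh=1.321806, sinh=0.864390; start (x,ẋ)=(0.109100, -0.215200) → end (x,ẋ)=(0.079353, -0.016269)
phase 2: p=0.1826, T=0.458, ωT=1.326780, cosh=2.017109, sinh=1.751779; start (x,ẋ)=(0.079353, -0.016269) → end (x,ẋ)=(-0.035498, -0.556766)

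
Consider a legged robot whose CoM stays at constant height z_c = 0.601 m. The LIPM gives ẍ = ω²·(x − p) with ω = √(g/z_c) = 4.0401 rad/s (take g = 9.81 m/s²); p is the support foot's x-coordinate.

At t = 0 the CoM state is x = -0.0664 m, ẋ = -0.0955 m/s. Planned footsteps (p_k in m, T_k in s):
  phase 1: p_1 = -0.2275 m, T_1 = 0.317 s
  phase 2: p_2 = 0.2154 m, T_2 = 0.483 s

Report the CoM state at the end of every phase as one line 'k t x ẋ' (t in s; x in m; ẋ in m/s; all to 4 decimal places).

1 0.3170 0.0455 0.8957
2 0.8000 0.3701 0.8496

phase 1: p=-0.2275, T=0.317, ωT=1.280712, cosh=1.938520, sinh=1.660680; start (x,ẋ)=(-0.066400, -0.095500) → end (x,ẋ)=(0.045540, 0.895742)
phase 2: p=0.2154, T=0.483, ωT=1.951368, cosh=3.590196, sinh=3.448116; start (x,ẋ)=(0.045540, 0.895742) → end (x,ẋ)=(0.370062, 0.849619)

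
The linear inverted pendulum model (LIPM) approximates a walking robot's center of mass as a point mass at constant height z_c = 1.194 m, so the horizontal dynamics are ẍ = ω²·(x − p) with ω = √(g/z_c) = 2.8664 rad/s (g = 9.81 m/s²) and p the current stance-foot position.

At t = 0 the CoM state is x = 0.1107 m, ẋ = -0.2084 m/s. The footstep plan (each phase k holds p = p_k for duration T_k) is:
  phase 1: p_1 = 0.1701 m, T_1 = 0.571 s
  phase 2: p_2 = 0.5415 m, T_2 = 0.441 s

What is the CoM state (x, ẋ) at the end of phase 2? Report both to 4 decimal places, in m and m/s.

phase 1: p=0.1701, T=0.571, ωT=1.636714, cosh=2.666439, sinh=2.471821; start (x,ẋ)=(0.110700, -0.208400) → end (x,ẋ)=(-0.167999, -0.976548)
phase 2: p=0.5415, T=0.441, ωT=1.264082, cosh=1.911171, sinh=1.628672; start (x,ẋ)=(-0.167999, -0.976548) → end (x,ẋ)=(-1.369343, -5.178593)

x = -1.3693, ẋ = -5.1786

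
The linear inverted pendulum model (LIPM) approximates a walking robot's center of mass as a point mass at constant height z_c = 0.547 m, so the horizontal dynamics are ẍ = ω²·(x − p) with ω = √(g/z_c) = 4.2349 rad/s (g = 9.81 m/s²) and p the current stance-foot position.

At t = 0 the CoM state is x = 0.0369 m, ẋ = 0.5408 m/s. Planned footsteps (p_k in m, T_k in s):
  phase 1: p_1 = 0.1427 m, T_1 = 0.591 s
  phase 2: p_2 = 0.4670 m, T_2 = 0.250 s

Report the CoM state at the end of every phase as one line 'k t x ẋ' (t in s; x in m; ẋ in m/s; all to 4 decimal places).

1 0.5910 0.2669 0.6070
2 0.8410 0.3257 -0.0941

phase 1: p=0.1427, T=0.591, ωT=2.502826, cosh=6.149411, sinh=6.067558; start (x,ẋ)=(0.036900, 0.540800) → end (x,ẋ)=(0.266924, 0.607018)
phase 2: p=0.4670, T=0.250, ωT=1.058725, cosh=1.614796, sinh=1.267898; start (x,ẋ)=(0.266924, 0.607018) → end (x,ẋ)=(0.325655, -0.094082)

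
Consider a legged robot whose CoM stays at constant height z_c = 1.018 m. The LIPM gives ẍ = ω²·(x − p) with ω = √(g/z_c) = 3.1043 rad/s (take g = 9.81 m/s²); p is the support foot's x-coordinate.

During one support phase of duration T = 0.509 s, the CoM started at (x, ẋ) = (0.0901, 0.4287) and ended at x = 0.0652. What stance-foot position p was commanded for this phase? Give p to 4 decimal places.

p = 0.3161

ωT = 3.1043·0.509 = 1.580089; cosh(ωT) = 2.530672, sinh(ωT) = 2.324715
x(T) = p + (x₀−p)·cosh(ωT) + (ẋ₀/ω)·sinh(ωT) ⇒ p·(1 − cosh) = x(T) − x₀·cosh − (ẋ₀/ω)·sinh
numerator   = 0.0652 − (0.0901)·2.530672 − (0.4287/3.1043)·2.324715 = -0.483854
denominator = 1 − 2.530672 = -1.530672
p = -0.483854 / -1.530672 = 0.3161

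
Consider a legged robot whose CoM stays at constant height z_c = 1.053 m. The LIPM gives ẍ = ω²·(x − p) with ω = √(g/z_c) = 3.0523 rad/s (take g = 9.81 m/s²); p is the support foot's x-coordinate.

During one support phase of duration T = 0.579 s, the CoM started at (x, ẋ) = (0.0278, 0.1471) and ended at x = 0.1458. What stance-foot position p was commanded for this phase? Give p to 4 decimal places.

ωT = 3.0523·0.579 = 1.767282; cosh(ωT) = 3.012856, sinh(ωT) = 2.842060
x(T) = p + (x₀−p)·cosh(ωT) + (ẋ₀/ω)·sinh(ωT) ⇒ p·(1 − cosh) = x(T) − x₀·cosh − (ẋ₀/ω)·sinh
numerator   = 0.1458 − (0.0278)·3.012856 − (0.1471/3.0523)·2.842060 = -0.074925
denominator = 1 − 3.012856 = -2.012856
p = -0.074925 / -2.012856 = 0.0372

p = 0.0372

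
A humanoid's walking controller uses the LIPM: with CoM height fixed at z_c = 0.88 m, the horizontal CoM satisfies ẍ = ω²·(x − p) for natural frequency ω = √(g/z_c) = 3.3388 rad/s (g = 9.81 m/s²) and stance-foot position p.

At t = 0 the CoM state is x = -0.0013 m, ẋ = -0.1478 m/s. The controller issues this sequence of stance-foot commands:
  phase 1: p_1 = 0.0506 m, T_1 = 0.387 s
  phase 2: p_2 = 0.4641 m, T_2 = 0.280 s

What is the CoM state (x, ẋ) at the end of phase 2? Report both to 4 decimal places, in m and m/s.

x = -0.5899, ẋ = -2.9742

phase 1: p=0.0506, T=0.387, ωT=1.292116, cosh=1.957585, sinh=1.682896; start (x,ẋ)=(-0.001300, -0.147800) → end (x,ẋ)=(-0.125496, -0.580949)
phase 2: p=0.4641, T=0.280, ωT=0.934864, cosh=1.469753, sinh=1.077114; start (x,ẋ)=(-0.125496, -0.580949) → end (x,ẋ)=(-0.589878, -2.974198)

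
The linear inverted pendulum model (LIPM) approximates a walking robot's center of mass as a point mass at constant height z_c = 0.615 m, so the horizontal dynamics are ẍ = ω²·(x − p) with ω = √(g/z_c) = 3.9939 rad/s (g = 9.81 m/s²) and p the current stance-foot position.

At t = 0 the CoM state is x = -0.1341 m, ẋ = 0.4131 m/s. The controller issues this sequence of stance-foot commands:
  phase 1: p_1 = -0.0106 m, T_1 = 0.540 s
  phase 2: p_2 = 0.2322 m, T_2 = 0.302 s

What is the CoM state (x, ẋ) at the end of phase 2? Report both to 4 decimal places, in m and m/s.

x = -0.5033, ẋ = -2.6159

phase 1: p=-0.0106, T=0.540, ωT=2.156706, cosh=4.379164, sinh=4.263458; start (x,ẋ)=(-0.134100, 0.413100) → end (x,ẋ)=(-0.110446, -0.293904)
phase 2: p=0.2322, T=0.302, ωT=1.206158, cosh=1.819985, sinh=1.520640; start (x,ẋ)=(-0.110446, -0.293904) → end (x,ẋ)=(-0.503311, -2.615884)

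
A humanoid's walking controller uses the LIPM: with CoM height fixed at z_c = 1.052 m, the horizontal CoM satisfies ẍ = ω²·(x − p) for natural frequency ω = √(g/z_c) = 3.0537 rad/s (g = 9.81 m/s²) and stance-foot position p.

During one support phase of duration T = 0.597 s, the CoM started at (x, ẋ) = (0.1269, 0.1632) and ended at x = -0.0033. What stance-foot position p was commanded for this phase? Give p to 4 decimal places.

p = 0.2608

ωT = 3.0537·0.597 = 1.823059; cosh(ωT) = 3.176149, sinh(ωT) = 3.014618
x(T) = p + (x₀−p)·cosh(ωT) + (ẋ₀/ω)·sinh(ωT) ⇒ p·(1 − cosh) = x(T) − x₀·cosh − (ẋ₀/ω)·sinh
numerator   = -0.0033 − (0.1269)·3.176149 − (0.1632/3.0537)·3.014618 = -0.567465
denominator = 1 − 3.176149 = -2.176149
p = -0.567465 / -2.176149 = 0.2608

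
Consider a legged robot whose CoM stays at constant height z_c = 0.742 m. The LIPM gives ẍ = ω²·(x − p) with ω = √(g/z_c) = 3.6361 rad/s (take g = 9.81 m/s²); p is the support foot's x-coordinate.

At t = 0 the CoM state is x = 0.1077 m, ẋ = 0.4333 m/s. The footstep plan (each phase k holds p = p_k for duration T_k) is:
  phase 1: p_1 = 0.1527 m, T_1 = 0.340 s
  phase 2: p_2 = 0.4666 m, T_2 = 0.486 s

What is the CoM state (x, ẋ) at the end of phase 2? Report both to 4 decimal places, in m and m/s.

phase 1: p=0.1527, T=0.340, ωT=1.236274, cosh=1.866613, sinh=1.576149; start (x,ẋ)=(0.107700, 0.433300) → end (x,ẋ)=(0.256526, 0.550907)
phase 2: p=0.4666, T=0.486, ωT=1.767145, cosh=3.012467, sinh=2.841647; start (x,ẋ)=(0.256526, 0.550907) → end (x,ẋ)=(0.264298, -0.511004)

x = 0.2643, ẋ = -0.5110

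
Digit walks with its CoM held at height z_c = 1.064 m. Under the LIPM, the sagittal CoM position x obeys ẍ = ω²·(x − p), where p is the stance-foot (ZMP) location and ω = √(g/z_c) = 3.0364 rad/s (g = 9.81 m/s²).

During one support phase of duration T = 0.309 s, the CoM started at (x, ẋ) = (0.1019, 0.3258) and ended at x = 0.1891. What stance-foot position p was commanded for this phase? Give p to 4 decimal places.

ωT = 3.0364·0.309 = 0.938248; cosh(ωT) = 1.473406, sinh(ωT) = 1.082093
x(T) = p + (x₀−p)·cosh(ωT) + (ẋ₀/ω)·sinh(ωT) ⇒ p·(1 − cosh) = x(T) − x₀·cosh − (ẋ₀/ω)·sinh
numerator   = 0.1891 − (0.1019)·1.473406 − (0.3258/3.0364)·1.082093 = -0.077147
denominator = 1 − 1.473406 = -0.473406
p = -0.077147 / -0.473406 = 0.1630

p = 0.1630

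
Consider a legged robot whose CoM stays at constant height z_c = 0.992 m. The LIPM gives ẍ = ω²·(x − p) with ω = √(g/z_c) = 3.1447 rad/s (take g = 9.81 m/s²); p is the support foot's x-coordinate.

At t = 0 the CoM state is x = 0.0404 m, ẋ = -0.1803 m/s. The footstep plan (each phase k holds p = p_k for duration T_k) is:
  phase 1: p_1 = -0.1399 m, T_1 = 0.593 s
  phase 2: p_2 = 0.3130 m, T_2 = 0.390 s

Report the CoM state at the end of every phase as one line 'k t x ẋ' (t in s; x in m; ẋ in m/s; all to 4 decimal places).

1 0.5930 0.2754 1.1901
2 0.9830 0.8329 2.0187

phase 1: p=-0.1399, T=0.593, ωT=1.864807, cosh=3.304808, sinh=3.149882; start (x,ẋ)=(0.040400, -0.180300) → end (x,ẋ)=(0.275360, 1.190093)
phase 2: p=0.3130, T=0.390, ωT=1.226433, cosh=1.851192, sinh=1.557855; start (x,ẋ)=(0.275360, 1.190093) → end (x,ẋ)=(0.832882, 2.018692)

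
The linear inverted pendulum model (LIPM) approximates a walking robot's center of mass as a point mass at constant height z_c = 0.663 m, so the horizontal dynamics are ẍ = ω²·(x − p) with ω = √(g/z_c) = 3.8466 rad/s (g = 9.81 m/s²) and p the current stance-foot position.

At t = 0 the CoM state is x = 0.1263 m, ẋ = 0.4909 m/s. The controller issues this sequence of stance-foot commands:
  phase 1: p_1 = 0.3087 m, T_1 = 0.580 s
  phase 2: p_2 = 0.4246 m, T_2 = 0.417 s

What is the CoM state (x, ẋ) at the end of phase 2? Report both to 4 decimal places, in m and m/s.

x = -1.1467, ẋ = -5.9286

phase 1: p=0.3087, T=0.580, ωT=2.231028, cosh=4.708425, sinh=4.601007; start (x,ẋ)=(0.126300, 0.490900) → end (x,ẋ)=(0.037060, -0.916792)
phase 2: p=0.4246, T=0.417, ωT=1.604032, cosh=2.587064, sinh=2.385980; start (x,ẋ)=(0.037060, -0.916792) → end (x,ẋ)=(-1.146661, -5.928606)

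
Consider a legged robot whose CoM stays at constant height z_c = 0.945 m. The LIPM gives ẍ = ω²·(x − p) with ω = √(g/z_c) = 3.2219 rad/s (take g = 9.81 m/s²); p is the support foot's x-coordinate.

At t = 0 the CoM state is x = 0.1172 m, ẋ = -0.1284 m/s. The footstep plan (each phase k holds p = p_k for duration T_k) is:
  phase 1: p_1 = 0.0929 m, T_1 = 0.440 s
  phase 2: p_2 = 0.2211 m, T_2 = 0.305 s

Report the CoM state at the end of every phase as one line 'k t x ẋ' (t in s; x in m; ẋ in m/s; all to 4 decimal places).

1 0.4400 0.0686 -0.1284
2 0.7450 -0.0570 -0.7601

phase 1: p=0.0929, T=0.440, ωT=1.417636, cosh=2.184819, sinh=1.942533; start (x,ẋ)=(0.117200, -0.128400) → end (x,ẋ)=(0.068577, -0.128446)
phase 2: p=0.2211, T=0.305, ωT=0.982680, cosh=1.522956, sinh=1.148649; start (x,ẋ)=(0.068577, -0.128446) → end (x,ẋ)=(-0.056979, -0.760080)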